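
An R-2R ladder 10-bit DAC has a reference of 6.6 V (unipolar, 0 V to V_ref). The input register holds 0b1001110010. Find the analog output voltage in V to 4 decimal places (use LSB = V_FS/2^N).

LSB = 6.6 V / 2^10 = 6.445 mV.
Code 0b1001110010 = 626 decimal.
V_out = 0 + 626 × 0.00644531 V = 4.03477 V.

4.0348 V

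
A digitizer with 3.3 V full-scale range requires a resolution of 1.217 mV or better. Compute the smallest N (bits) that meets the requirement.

12 bits

Number of steps required ≥ 3.3 V / 1.217 mV = 2711.59.
Need 2^N ≥ 2711.59; 2^11 = 2048, 2^12 = 4096.
Minimum N = 12.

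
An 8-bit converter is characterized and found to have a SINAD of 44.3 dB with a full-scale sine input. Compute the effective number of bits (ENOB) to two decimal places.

ENOB = (SINAD − 1.76) / 6.02 = (44.3 − 1.76)/6.02 = 7.066.

7.07 bits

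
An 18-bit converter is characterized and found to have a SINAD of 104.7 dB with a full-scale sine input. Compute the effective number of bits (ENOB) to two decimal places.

ENOB = (SINAD − 1.76) / 6.02 = (104.7 − 1.76)/6.02 = 17.100.

17.10 bits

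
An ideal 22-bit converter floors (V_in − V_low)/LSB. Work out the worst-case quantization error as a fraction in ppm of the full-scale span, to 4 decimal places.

0.2384 ppm

Truncating → worst-case error = 1 LSB = V_FS/2^22, so 1e+06/4194304 = 0.238419 ppm of full scale.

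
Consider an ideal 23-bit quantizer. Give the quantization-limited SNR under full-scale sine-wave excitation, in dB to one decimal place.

SNR ≈ 6.02·N + 1.76 dB = 6.02·23 + 1.76 = 140.22 dB.

140.2 dB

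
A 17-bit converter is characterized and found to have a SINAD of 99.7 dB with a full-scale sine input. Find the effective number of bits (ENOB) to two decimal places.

ENOB = (SINAD − 1.76) / 6.02 = (99.7 − 1.76)/6.02 = 16.269.

16.27 bits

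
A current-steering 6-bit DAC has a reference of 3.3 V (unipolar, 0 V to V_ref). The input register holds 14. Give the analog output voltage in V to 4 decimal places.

LSB = 3.3 V / 2^6 = 51.562 mV.
V_out = 0 + 14 × 0.0515625 V = 0.721875 V.

0.7219 V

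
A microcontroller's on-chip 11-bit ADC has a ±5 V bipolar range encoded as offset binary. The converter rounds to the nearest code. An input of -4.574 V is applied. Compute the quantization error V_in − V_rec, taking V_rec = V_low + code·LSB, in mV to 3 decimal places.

One LSB is 10 V / 2048 = 4.883 mV.
Scaled input = 87.2448 LSBs, so code = 87.
V_rec = (−5) + 87·0.00488281 = -4.5751953 V.
Error = -4.574 − (−4.5751953) = 0.00119531 V = 1.195 mV.

1.195 mV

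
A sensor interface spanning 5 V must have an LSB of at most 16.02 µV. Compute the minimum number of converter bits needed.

Number of steps required ≥ 5 V / 16.02 µV = 312109.86.
Need 2^N ≥ 312109.86; 2^18 = 262144, 2^19 = 524288.
Minimum N = 19.

19 bits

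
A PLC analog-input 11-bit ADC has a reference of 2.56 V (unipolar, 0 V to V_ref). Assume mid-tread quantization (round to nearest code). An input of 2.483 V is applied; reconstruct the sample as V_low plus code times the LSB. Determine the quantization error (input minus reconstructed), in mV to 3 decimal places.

0.500 mV

LSB = 2.56/2^11 = 1.250 mV.
(V_in − V_low)/LSB = (2.483 − 0)/0.00125 = 1986.4000 → code 1986 (round).
Reconstructed: 2.4825 V.
V_in − V_rec = 0.0005 V = 0.500 mV.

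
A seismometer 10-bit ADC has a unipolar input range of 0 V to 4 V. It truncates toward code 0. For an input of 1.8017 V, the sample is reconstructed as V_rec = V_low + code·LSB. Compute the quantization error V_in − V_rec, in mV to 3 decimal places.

0.919 mV

LSB = 4/2^10 = 3.906 mV.
(V_in − V_low)/LSB = (1.8017 − 0)/0.00390625 = 461.2352 → code 461 (floor).
V_rec = 0 + 461·0.00390625 = 1.8007812 V.
Error = 1.8017 − 1.8007812 = 0.00091875 V = 0.919 mV.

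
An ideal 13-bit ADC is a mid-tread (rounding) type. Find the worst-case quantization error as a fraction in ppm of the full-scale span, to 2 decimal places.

61.04 ppm

Rounding → worst-case error = ½ LSB = V_FS/2^14, so 1e+06/16384 = 61.0352 ppm of full scale.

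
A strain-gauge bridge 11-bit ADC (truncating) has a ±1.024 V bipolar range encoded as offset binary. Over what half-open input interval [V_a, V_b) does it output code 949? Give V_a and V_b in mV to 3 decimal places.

LSB = 2.048/2^11 = 1.000 mV.
V_a = V_low + 949·LSB = -0.075 V; V_b = V_low + 950·LSB = -0.074 V.

[-75.000 mV, -74.000 mV)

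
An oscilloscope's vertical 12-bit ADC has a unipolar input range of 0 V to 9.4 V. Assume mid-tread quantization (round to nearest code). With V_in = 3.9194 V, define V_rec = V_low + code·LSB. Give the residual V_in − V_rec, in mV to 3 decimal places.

-0.327 mV

Step size: 9.4 V ÷ 2^12 = 2.295 mV.
(3.9194 − 0)/0.00229492 = 1707.8577; round gives code 1708.
Reconstructed: 3.9197266 V.
Difference: -0.000326562 V → -0.327 mV.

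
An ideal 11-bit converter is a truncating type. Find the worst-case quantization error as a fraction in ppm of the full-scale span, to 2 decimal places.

488.28 ppm

Truncating → worst-case error = 1 LSB = V_FS/2^11, so 1e+06/2048 = 488.281 ppm of full scale.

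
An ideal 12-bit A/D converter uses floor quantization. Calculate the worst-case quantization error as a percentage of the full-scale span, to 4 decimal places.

Truncating → worst-case error = 1 LSB = V_FS/2^12, so 100/4096 = 0.0244141 % of full scale.

0.0244 %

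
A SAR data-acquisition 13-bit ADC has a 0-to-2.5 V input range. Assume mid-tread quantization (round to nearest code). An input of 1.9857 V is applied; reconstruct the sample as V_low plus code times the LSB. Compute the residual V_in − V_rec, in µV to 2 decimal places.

LSB = 2.5/2^13 = 305.18 µV.
(1.9857 − 0)/0.000305176 = 6506.7418; round gives code 6507.
Reconstructed: 1.9857788 V.
Error = 1.9857 − 1.9857788 = -7.88086e-05 V = -78.81 µV.

-78.81 µV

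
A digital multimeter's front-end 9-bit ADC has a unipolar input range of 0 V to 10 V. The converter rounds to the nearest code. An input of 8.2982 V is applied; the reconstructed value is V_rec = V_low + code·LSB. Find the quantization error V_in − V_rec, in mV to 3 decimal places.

-2.581 mV

LSB = 10/2^9 = 19.531 mV.
(V_in − V_low)/LSB = (8.2982 − 0)/0.0195312 = 424.8678 → code 425 (round).
V_rec = 0 + 425·0.0195312 = 8.3007812 V.
V_in − V_rec = -0.00258125 V = -2.581 mV.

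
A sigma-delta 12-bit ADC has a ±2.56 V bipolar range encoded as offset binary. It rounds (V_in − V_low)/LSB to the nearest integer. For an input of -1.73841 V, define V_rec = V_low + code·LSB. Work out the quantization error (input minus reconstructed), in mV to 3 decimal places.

One LSB is 5.12 V / 4096 = 1.250 mV.
(V_in − V_low)/LSB = (-1.73841 − (−2.56))/0.00125 = 657.2720 → code 657 (round).
Reconstructed: -1.73875 V.
Difference: 0.00034 V → 0.340 mV.

0.340 mV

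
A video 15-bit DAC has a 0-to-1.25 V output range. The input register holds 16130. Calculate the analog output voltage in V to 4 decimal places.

LSB = 1.25 V / 2^15 = 38.15 µV.
V_out = 0 + 16130 × 3.8147e-05 V = 0.615311 V.

0.6153 V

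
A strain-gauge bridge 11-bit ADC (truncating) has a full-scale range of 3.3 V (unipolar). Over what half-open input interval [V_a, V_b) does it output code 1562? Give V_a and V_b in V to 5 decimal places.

LSB = 3.3/2^11 = 1.611 mV.
V_a = V_low + 1562·LSB = 2.51689 V; V_b = V_low + 1563·LSB = 2.51851 V.

[2.51689 V, 2.51851 V)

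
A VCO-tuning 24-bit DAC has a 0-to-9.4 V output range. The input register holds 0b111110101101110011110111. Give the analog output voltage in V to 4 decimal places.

LSB = 9.4 V / 2^24 = 0.56 µV.
Code 0b111110101101110011110111 = 16440567 decimal.
V_out = 0 + 16440567 × 5.60284e-07 V = 9.21138 V.

9.2114 V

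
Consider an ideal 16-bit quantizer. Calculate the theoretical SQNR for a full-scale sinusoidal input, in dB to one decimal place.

SNR ≈ 6.02·N + 1.76 dB = 6.02·16 + 1.76 = 98.08 dB.

98.1 dB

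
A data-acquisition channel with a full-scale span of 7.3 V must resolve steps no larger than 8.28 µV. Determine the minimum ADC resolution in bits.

Number of steps required ≥ 7.3 V / 8.28 µV = 881642.51.
Need 2^N ≥ 881642.51; 2^19 = 524288, 2^20 = 1048576.
Minimum N = 20.

20 bits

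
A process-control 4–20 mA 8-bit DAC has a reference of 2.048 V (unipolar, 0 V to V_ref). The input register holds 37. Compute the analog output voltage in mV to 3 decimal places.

LSB = 2.048 V / 2^8 = 8.000 mV.
V_out = 0 + 37 × 0.008 V = 0.296 V.
= 296.000 mV.

296.000 mV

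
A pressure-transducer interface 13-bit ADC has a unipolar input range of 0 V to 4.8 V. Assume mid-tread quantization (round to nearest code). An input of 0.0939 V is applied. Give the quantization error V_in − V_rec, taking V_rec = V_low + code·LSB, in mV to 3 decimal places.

LSB = 4.8/2^13 = 0.586 mV.
(0.0939 − 0)/0.000585937 = 160.2560; round gives code 160.
Reconstructed: 0.09375 V.
V_in − V_rec = 0.00015 V = 0.150 mV.

0.150 mV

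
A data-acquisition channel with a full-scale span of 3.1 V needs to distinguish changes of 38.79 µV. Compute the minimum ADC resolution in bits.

Number of steps required ≥ 3.1 V / 38.79 µV = 79917.50.
Need 2^N ≥ 79917.50; 2^16 = 65536, 2^17 = 131072.
Minimum N = 17.

17 bits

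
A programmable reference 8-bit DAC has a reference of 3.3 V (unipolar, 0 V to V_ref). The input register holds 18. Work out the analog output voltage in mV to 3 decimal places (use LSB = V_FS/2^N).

232.031 mV

LSB = 3.3 V / 2^8 = 12.891 mV.
V_out = 0 + 18 × 0.0128906 V = 0.232031 V.
= 232.031 mV.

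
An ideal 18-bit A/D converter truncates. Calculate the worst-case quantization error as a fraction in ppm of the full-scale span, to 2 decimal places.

Truncating → worst-case error = 1 LSB = V_FS/2^18, so 1e+06/262144 = 3.8147 ppm of full scale.

3.81 ppm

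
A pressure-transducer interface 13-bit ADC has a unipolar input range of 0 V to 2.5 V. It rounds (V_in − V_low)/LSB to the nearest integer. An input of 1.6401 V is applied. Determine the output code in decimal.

Full-scale span = 2.5 V; LSB = 2.5/2^13 = 305.18 µV.
(1.6401 − 0) / 0.000305176 = 5374.280 LSBs.
round(5374.280) = 5374.

code 5374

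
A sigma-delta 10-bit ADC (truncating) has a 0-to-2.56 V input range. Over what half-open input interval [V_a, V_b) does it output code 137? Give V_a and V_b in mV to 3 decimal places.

LSB = 2.56/2^10 = 2.500 mV.
V_a = V_low + 137·LSB = 0.3425 V; V_b = V_low + 138·LSB = 0.345 V.

[342.500 mV, 345.000 mV)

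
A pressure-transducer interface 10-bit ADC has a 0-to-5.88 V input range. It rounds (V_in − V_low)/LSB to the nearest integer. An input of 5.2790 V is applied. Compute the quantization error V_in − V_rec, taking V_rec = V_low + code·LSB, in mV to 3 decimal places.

One LSB is 5.88 V / 1024 = 5.742 mV.
(V_in − V_low)/LSB = (5.2790 − 0)/0.00574219 = 919.3361 → code 919 (round).
Code 919 maps back to 0 + 919×0.00574219 V = 5.2770703 V.
Difference: 0.00192969 V → 1.930 mV.

1.930 mV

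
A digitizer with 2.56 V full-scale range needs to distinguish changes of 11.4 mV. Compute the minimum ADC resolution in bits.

8 bits

Number of steps required ≥ 2.56 V / 11.4 mV = 224.56.
Need 2^N ≥ 224.56; 2^7 = 128, 2^8 = 256.
Minimum N = 8.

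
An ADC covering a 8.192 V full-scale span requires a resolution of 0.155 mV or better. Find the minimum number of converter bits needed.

Number of steps required ≥ 8.192 V / 0.155 mV = 52851.61.
Need 2^N ≥ 52851.61; 2^15 = 32768, 2^16 = 65536.
Minimum N = 16.

16 bits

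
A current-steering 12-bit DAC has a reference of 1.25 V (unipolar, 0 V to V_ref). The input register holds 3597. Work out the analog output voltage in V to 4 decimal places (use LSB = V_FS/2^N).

1.0977 V

LSB = 1.25 V / 2^12 = 305.18 µV.
V_out = 0 + 3597 × 0.000305176 V = 1.09772 V.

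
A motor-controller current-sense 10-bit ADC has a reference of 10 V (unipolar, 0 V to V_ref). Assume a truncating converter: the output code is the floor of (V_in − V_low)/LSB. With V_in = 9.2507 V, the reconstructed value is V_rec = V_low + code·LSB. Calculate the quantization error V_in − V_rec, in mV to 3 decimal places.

One LSB is 10 V / 1024 = 9.766 mV.
(V_in − V_low)/LSB = (9.2507 − 0)/0.00976562 = 947.2717 → code 947 (floor).
Reconstructed: 9.2480469 V.
Error = 9.2507 − 9.2480469 = 0.00265313 V = 2.653 mV.

2.653 mV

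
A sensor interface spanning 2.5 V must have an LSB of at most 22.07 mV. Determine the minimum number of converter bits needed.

7 bits

Number of steps required ≥ 2.5 V / 22.07 mV = 113.28.
Need 2^N ≥ 113.28; 2^6 = 64, 2^7 = 128.
Minimum N = 7.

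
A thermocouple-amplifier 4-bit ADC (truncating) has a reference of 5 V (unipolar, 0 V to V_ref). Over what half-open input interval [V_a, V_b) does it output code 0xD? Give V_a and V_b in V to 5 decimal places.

[4.06250 V, 4.37500 V)

LSB = 5/2^4 = 312.500 mV.
Code 0xD = 13 decimal.
V_a = V_low + 13·LSB = 4.0625 V; V_b = V_low + 14·LSB = 4.375 V.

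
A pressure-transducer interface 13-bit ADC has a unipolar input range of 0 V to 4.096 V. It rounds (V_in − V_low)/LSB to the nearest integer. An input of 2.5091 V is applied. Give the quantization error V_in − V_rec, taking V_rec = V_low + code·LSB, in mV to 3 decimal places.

0.100 mV

LSB = 4.096/2^13 = 0.500 mV.
(V_in − V_low)/LSB = (2.5091 − 0)/0.0005 = 5018.2000 → code 5018 (round).
Code 5018 maps back to 0 + 5018×0.0005 V = 2.509 V.
Error = 2.5091 − 2.509 = 0.0001 V = 0.100 mV.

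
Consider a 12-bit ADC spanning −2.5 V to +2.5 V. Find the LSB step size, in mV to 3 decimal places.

1.221 mV

Full-scale span = 5 V.
LSB = 5 / 2^12 = 5 / 4096 = 0.0012207 V = 1.221 mV.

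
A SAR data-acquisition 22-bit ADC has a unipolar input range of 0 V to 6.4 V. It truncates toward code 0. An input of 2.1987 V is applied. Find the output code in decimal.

With 4194304 levels over 6.4 V, one step is 1.53 µV.
(V_in − V_low)/LSB = (2.1987 − 0) / 1.52588e-06 = 1440940.032.
Floor → code 1440940.

code 1440940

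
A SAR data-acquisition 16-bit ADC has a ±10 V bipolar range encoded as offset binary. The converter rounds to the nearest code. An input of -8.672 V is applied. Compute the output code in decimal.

LSB = 20 V / 65536 = 305.18 µV.
(-8.672 − (−10)) / 0.000305176 = 4351.590 LSBs.
round(4351.590) = 4352.

code 4352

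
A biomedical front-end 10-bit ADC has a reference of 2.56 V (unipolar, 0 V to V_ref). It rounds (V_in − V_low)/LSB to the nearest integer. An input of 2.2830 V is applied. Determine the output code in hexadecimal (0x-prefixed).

With 1024 levels over 2.56 V, one step is 2.500 mV.
(V_in − V_low)/LSB = (2.2830 − 0) / 0.0025 = 913.200.
round(913.200) = 913.
In hexadecimal (0x-prefixed): 0x391.

code 0x391 (decimal 913)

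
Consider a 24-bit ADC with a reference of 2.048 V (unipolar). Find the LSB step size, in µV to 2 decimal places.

0.12 µV

Full-scale span = 2.048 V.
LSB = 2.048 / 2^24 = 2.048 / 16777216 = 1.2207e-07 V = 0.12 µV.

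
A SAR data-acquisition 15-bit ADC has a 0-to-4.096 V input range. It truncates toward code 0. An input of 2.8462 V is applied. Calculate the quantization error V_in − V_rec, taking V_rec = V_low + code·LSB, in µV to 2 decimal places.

75.00 µV

LSB = 4.096/2^15 = 125.00 µV.
Scaled input = 22769.6000 LSBs, so code = 22769.
V_rec = 0 + 22769·0.000125 = 2.846125 V.
Error = 2.8462 − 2.846125 = 7.5e-05 V = 75.00 µV.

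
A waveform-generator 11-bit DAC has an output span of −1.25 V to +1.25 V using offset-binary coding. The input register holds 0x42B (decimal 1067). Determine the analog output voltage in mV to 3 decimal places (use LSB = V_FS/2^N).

52.490 mV

LSB = 2.5 V / 2^11 = 1.221 mV.
Code 0x42B = 1067 decimal.
V_out = (−1.25) + 1067 × 0.0012207 V = 0.0524902 V.
= 52.490 mV.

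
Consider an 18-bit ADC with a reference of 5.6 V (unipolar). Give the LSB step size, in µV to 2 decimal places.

Full-scale span = 5.6 V.
LSB = 5.6 / 2^18 = 5.6 / 262144 = 2.13623e-05 V = 21.36 µV.

21.36 µV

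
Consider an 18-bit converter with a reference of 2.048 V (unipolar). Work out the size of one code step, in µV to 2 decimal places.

Full-scale span = 2.048 V.
LSB = 2.048 / 2^18 = 2.048 / 262144 = 7.8125e-06 V = 7.81 µV.

7.81 µV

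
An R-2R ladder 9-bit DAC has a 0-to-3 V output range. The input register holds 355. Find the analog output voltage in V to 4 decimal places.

LSB = 3 V / 2^9 = 5.859 mV.
V_out = 0 + 355 × 0.00585938 V = 2.08008 V.

2.0801 V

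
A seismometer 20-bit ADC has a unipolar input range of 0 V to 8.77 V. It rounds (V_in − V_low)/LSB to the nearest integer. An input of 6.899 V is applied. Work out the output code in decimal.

Full-scale span = 8.77 V; LSB = 8.77/2^20 = 8.36 µV.
(V_in − V_low)/LSB = (6.899 − 0) / 8.36372e-06 = 824871.816.
Round → code 824872.

code 824872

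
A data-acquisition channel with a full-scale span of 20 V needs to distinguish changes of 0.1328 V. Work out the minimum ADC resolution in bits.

Number of steps required ≥ 20 V / 0.1328 V = 150.60.
Need 2^N ≥ 150.60; 2^7 = 128, 2^8 = 256.
Minimum N = 8.

8 bits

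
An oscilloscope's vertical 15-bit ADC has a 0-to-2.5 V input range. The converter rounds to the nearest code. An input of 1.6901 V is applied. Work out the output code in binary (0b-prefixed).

code 0b101011010001000 (decimal 22152)

With 32768 levels over 2.5 V, one step is 76.29 µV.
(1.6901 − 0) / 7.62939e-05 = 22152.479 LSBs.
Round → code 22152.
In binary (0b-prefixed): 0b101011010001000.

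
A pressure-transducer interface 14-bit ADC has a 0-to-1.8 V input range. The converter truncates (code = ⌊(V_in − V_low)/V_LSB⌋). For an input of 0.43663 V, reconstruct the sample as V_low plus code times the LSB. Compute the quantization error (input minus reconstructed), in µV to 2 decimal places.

33.32 µV

Step size: 1.8 V ÷ 2^14 = 109.86 µV.
(0.43663 − 0)/0.000109863 = 3974.3033; ⌊·⌋ gives code 3974.
Code 3974 maps back to 0 + 3974×0.000109863 V = 0.43659668 V.
V_in − V_rec = 3.33203e-05 V = 33.32 µV.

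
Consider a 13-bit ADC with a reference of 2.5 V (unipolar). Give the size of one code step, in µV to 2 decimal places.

Full-scale span = 2.5 V.
LSB = 2.5 / 2^13 = 2.5 / 8192 = 0.000305176 V = 305.18 µV.

305.18 µV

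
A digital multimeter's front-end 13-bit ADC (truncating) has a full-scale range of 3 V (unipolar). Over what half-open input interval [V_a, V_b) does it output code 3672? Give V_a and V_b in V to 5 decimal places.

LSB = 3/2^13 = 366.21 µV.
V_a = V_low + 3672·LSB = 1.34473 V; V_b = V_low + 3673·LSB = 1.34509 V.

[1.34473 V, 1.34509 V)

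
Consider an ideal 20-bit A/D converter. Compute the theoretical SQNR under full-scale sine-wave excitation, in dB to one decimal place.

122.2 dB

SNR ≈ 6.02·N + 1.76 dB = 6.02·20 + 1.76 = 122.16 dB.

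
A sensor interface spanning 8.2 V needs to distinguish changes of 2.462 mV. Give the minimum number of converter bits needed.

12 bits

Number of steps required ≥ 8.2 V / 2.462 mV = 3330.63.
Need 2^N ≥ 3330.63; 2^11 = 2048, 2^12 = 4096.
Minimum N = 12.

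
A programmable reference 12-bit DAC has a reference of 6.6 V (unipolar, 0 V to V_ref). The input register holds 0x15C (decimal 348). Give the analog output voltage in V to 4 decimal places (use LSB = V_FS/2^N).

0.5607 V

LSB = 6.6 V / 2^12 = 1.611 mV.
Code 0x15C = 348 decimal.
V_out = 0 + 348 × 0.00161133 V = 0.560742 V.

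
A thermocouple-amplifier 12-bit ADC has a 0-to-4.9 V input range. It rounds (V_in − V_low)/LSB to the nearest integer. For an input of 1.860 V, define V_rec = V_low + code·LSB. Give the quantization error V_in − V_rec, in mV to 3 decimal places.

Step size: 4.9 V ÷ 2^12 = 1.196 mV.
(V_in − V_low)/LSB = (1.860 − 0)/0.00119629 = 1554.8082 → code 1555 (round).
Reconstructed: 1.8602295 V.
Error = 1.860 − 1.8602295 = -0.000229492 V = -0.229 mV.

-0.229 mV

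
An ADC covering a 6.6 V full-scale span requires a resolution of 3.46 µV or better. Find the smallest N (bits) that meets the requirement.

21 bits

Number of steps required ≥ 6.6 V / 3.46 µV = 1907514.45.
Need 2^N ≥ 1907514.45; 2^20 = 1048576, 2^21 = 2097152.
Minimum N = 21.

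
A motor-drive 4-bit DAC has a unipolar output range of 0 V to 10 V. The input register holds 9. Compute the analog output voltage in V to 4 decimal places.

5.6250 V

LSB = 10 V / 2^4 = 0.6250 V.
V_out = 0 + 9 × 0.625 V = 5.625 V.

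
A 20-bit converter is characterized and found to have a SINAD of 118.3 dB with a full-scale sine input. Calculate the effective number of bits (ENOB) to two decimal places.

19.36 bits

ENOB = (SINAD − 1.76) / 6.02 = (118.3 − 1.76)/6.02 = 19.359.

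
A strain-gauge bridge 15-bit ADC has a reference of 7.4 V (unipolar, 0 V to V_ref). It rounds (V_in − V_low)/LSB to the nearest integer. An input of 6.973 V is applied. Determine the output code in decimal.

LSB = 7.4 V / 32768 = 225.83 µV.
(6.973 − 0) / 0.00022583 = 30877.198 LSBs.
So the output code is 30877.

code 30877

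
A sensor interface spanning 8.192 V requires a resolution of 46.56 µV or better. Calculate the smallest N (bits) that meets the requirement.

Number of steps required ≥ 8.192 V / 46.56 µV = 175945.02.
Need 2^N ≥ 175945.02; 2^17 = 131072, 2^18 = 262144.
Minimum N = 18.

18 bits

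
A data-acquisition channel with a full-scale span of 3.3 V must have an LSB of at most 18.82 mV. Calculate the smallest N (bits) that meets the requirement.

8 bits

Number of steps required ≥ 3.3 V / 18.82 mV = 175.35.
Need 2^N ≥ 175.35; 2^7 = 128, 2^8 = 256.
Minimum N = 8.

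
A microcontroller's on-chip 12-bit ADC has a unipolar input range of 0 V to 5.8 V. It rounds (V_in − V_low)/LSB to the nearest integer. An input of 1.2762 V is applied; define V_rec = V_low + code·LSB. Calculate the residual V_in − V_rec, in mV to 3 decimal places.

One LSB is 5.8 V / 4096 = 1.416 mV.
(1.2762 − 0)/0.00141602 = 901.2612; round gives code 901.
Reconstructed: 1.2758301 V.
V_in − V_rec = 0.000369922 V = 0.370 mV.

0.370 mV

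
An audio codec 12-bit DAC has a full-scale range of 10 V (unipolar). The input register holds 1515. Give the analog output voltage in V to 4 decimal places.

LSB = 10 V / 2^12 = 2.441 mV.
V_out = 0 + 1515 × 0.00244141 V = 3.69873 V.

3.6987 V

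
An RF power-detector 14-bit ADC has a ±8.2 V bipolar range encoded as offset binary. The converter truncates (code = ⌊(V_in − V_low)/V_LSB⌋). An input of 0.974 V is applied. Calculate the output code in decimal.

code 9165

Full-scale span = 16.4 V; LSB = 16.4/2^14 = 1.001 mV.
(0.974 − (−8.2)) / 0.00100098 = 9165.050 LSBs.
Floor → code 9165.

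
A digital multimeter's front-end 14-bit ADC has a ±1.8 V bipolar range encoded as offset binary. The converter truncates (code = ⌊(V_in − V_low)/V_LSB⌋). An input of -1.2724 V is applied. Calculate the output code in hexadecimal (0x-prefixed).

code 0x961 (decimal 2401)

LSB = 3.6 V / 16384 = 219.73 µV.
Input sits at 2401.166 steps above V_low.
⌊·⌋(2401.166) = 2401.
In hexadecimal (0x-prefixed): 0x961.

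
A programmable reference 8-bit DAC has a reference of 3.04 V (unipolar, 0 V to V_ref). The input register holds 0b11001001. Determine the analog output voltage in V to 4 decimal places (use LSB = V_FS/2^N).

LSB = 3.04 V / 2^8 = 11.875 mV.
Code 0b11001001 = 201 decimal.
V_out = 0 + 201 × 0.011875 V = 2.38687 V.

2.3869 V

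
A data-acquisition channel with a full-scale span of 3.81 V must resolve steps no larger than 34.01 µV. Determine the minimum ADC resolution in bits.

17 bits

Number of steps required ≥ 3.81 V / 34.01 µV = 112025.87.
Need 2^N ≥ 112025.87; 2^16 = 65536, 2^17 = 131072.
Minimum N = 17.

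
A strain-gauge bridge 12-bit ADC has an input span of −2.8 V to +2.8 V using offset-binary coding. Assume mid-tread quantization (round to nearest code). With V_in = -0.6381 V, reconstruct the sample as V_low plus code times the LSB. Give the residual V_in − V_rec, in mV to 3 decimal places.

0.377 mV

Step size: 5.6 V ÷ 2^12 = 1.367 mV.
Scaled input = 1581.2754 LSBs, so code = 1581.
Code 1581 maps back to (−2.8) + 1581×0.00136719 V = -0.63847656 V.
V_in − V_rec = 0.000376562 V = 0.377 mV.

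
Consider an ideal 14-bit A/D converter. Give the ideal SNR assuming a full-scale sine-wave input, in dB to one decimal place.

SNR ≈ 6.02·N + 1.76 dB = 6.02·14 + 1.76 = 86.04 dB.

86.0 dB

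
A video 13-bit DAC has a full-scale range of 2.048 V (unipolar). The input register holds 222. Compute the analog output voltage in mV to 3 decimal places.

LSB = 2.048 V / 2^13 = 250.00 µV.
V_out = 0 + 222 × 0.00025 V = 0.0555 V.
= 55.500 mV.

55.500 mV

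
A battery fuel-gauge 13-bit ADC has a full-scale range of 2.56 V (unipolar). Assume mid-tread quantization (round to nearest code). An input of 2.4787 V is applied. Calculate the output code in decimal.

LSB = 2.56 V / 8192 = 312.50 µV.
(V_in − V_low)/LSB = (2.4787 − 0) / 0.0003125 = 7931.840.
So the output code is 7932.

code 7932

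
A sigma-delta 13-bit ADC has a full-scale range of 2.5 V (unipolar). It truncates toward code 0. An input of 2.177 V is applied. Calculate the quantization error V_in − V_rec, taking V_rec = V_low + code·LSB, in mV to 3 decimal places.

One LSB is 2.5 V / 8192 = 305.18 µV.
(V_in − V_low)/LSB = (2.177 − 0)/0.000305176 = 7133.5936 → code 7133 (floor).
V_rec = 0 + 7133·0.000305176 = 2.1768188 V.
Difference: 0.000181152 V → 0.181 mV.

0.181 mV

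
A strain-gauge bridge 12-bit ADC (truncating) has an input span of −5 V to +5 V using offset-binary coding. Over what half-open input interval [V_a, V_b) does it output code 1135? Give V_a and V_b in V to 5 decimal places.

LSB = 10/2^12 = 2.441 mV.
V_a = V_low + 1135·LSB = -2.229 V; V_b = V_low + 1136·LSB = -2.22656 V.

[-2.22900 V, -2.22656 V)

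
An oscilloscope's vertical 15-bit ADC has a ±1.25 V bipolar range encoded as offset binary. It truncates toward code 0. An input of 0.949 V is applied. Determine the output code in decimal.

code 28822

Full-scale span = 2.5 V; LSB = 2.5/2^15 = 76.29 µV.
(V_in − V_low)/LSB = (0.949 − (−1.25)) / 7.62939e-05 = 28822.733.
⌊·⌋(28822.733) = 28822.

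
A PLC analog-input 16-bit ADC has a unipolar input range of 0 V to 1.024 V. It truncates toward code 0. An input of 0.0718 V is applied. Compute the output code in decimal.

LSB = 1.024 V / 65536 = 15.62 µV.
(V_in − V_low)/LSB = (0.0718 − 0) / 1.5625e-05 = 4595.200.
So the output code is 4595.

code 4595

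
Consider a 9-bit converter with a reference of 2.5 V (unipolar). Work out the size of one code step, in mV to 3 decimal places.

Full-scale span = 2.5 V.
LSB = 2.5 / 2^9 = 2.5 / 512 = 0.00488281 V = 4.883 mV.

4.883 mV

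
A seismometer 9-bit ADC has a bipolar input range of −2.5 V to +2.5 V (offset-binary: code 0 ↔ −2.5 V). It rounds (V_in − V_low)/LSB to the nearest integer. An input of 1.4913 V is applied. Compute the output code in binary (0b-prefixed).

With 512 levels over 5 V, one step is 9.766 mV.
(V_in − V_low)/LSB = (1.4913 − (−2.5)) / 0.00976562 = 408.709.
round(408.709) = 409.
In binary (0b-prefixed): 0b110011001.

code 0b110011001 (decimal 409)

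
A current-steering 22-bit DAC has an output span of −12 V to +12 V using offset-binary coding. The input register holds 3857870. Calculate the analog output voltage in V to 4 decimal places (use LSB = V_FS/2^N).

LSB = 24 V / 2^22 = 5.72 µV.
V_out = (−12) + 3857870 × 5.72205e-06 V = 10.0749 V.

10.0749 V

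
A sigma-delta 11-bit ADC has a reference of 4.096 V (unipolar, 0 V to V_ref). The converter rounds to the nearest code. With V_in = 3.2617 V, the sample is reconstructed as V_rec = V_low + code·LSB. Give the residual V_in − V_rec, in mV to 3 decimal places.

-0.300 mV

LSB = 4.096/2^11 = 2.000 mV.
(V_in − V_low)/LSB = (3.2617 − 0)/0.002 = 1630.8500 → code 1631 (round).
V_rec = 0 + 1631·0.002 = 3.262 V.
Error = 3.2617 − 3.262 = -0.0003 V = -0.300 mV.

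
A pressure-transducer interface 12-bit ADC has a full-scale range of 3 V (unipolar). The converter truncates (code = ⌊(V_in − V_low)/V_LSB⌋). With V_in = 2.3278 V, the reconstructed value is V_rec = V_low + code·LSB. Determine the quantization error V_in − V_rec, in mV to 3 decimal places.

One LSB is 3 V / 4096 = 0.732 mV.
Scaled input = 3178.2229 LSBs, so code = 3178.
Reconstructed: 2.3276367 V.
Difference: 0.000163281 V → 0.163 mV.

0.163 mV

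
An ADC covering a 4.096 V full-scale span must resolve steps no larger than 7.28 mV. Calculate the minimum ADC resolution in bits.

Number of steps required ≥ 4.096 V / 7.28 mV = 562.64.
Need 2^N ≥ 562.64; 2^9 = 512, 2^10 = 1024.
Minimum N = 10.

10 bits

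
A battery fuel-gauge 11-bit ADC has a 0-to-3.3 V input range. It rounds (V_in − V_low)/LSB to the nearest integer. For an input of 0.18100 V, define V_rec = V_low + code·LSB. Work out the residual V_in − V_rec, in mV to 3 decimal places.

0.531 mV

Step size: 3.3 V ÷ 2^11 = 1.611 mV.
Scaled input = 112.3297 LSBs, so code = 112.
Code 112 maps back to 0 + 112×0.00161133 V = 0.18046875 V.
Error = 0.18100 − 0.18046875 = 0.00053125 V = 0.531 mV.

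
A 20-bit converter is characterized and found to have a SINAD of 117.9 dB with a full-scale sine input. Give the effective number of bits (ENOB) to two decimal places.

ENOB = (SINAD − 1.76) / 6.02 = (117.9 − 1.76)/6.02 = 19.292.

19.29 bits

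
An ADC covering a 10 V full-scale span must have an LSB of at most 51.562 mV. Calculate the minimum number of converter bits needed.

Number of steps required ≥ 10 V / 51.562 mV = 193.94.
Need 2^N ≥ 193.94; 2^7 = 128, 2^8 = 256.
Minimum N = 8.

8 bits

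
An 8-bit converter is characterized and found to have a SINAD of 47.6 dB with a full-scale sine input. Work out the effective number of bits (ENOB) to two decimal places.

7.61 bits

ENOB = (SINAD − 1.76) / 6.02 = (47.6 − 1.76)/6.02 = 7.615.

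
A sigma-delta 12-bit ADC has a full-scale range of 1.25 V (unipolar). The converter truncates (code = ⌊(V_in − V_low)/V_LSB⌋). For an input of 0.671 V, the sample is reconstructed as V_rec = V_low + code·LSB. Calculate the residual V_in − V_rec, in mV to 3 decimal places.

0.224 mV

Step size: 1.25 V ÷ 2^12 = 305.18 µV.
(0.671 − 0)/0.000305176 = 2198.7328; ⌊·⌋ gives code 2198.
Code 2198 maps back to 0 + 2198×0.000305176 V = 0.67077637 V.
V_in − V_rec = 0.000223633 V = 0.224 mV.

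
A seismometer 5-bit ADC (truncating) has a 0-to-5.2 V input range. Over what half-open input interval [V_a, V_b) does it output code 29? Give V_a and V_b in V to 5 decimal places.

LSB = 5.2/2^5 = 162.500 mV.
V_a = V_low + 29·LSB = 4.7125 V; V_b = V_low + 30·LSB = 4.875 V.

[4.71250 V, 4.87500 V)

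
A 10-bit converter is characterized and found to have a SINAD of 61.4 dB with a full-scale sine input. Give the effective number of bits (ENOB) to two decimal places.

ENOB = (SINAD − 1.76) / 6.02 = (61.4 − 1.76)/6.02 = 9.907.

9.91 bits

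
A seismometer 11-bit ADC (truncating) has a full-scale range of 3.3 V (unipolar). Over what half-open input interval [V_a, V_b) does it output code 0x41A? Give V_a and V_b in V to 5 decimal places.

[1.69189 V, 1.69351 V)

LSB = 3.3/2^11 = 1.611 mV.
Code 0x41A = 1050 decimal.
V_a = V_low + 1050·LSB = 1.69189 V; V_b = V_low + 1051·LSB = 1.69351 V.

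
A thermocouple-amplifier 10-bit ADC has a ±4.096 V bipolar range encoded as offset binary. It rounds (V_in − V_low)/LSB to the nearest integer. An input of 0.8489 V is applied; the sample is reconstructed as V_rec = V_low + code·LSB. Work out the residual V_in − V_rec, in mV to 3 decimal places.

0.900 mV

One LSB is 8.192 V / 1024 = 8.000 mV.
(0.8489 − (−4.096))/0.008 = 618.1125; round gives code 618.
V_rec = (−4.096) + 618·0.008 = 0.848 V.
Difference: 0.0009 V → 0.900 mV.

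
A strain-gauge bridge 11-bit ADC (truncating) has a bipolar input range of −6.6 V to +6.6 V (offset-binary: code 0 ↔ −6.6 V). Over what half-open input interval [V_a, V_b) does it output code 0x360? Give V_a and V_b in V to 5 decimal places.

LSB = 13.2/2^11 = 6.445 mV.
Code 0x360 = 864 decimal.
V_a = V_low + 864·LSB = -1.03125 V; V_b = V_low + 865·LSB = -1.0248 V.

[-1.03125 V, -1.02480 V)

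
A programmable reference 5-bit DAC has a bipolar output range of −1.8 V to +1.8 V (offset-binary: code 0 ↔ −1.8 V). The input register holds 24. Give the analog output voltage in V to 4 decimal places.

0.9000 V

LSB = 3.6 V / 2^5 = 112.500 mV.
V_out = (−1.8) + 24 × 0.1125 V = 0.9 V.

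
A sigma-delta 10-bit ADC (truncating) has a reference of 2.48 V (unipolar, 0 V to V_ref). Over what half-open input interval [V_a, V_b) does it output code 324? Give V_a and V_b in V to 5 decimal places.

LSB = 2.48/2^10 = 2.422 mV.
V_a = V_low + 324·LSB = 0.784687 V; V_b = V_low + 325·LSB = 0.787109 V.

[0.78469 V, 0.78711 V)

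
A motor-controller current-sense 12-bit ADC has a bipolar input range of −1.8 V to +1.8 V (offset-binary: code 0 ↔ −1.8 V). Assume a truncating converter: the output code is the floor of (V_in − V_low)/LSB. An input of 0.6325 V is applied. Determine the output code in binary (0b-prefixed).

With 4096 levels over 3.6 V, one step is 0.879 mV.
(0.6325 − (−1.8)) / 0.000878906 = 2767.644 LSBs.
⌊·⌋(2767.644) = 2767.
In binary (0b-prefixed): 0b101011001111.

code 0b101011001111 (decimal 2767)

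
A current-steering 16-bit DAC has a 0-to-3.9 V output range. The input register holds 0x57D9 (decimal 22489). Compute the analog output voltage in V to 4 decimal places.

1.3383 V

LSB = 3.9 V / 2^16 = 59.51 µV.
Code 0x57D9 = 22489 decimal.
V_out = 0 + 22489 × 5.95093e-05 V = 1.3383 V.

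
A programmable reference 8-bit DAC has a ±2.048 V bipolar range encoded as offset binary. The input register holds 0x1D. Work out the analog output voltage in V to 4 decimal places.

LSB = 4.096 V / 2^8 = 16.000 mV.
Code 0x1D = 29 decimal.
V_out = (−2.048) + 29 × 0.016 V = -1.584 V.

-1.5840 V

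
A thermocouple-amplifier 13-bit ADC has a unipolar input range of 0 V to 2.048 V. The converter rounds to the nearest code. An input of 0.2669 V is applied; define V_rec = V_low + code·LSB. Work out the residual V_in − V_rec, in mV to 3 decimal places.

-0.100 mV

LSB = 2.048/2^13 = 250.00 µV.
(0.2669 − 0)/0.00025 = 1067.6000; round gives code 1068.
Reconstructed: 0.267 V.
V_in − V_rec = -0.0001 V = -0.100 mV.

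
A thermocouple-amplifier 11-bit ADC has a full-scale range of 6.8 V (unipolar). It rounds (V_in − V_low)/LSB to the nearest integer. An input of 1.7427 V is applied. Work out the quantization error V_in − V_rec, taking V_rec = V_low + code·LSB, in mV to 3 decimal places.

One LSB is 6.8 V / 2048 = 3.320 mV.
(V_in − V_low)/LSB = (1.7427 − 0)/0.00332031 = 524.8602 → code 525 (round).
V_rec = 0 + 525·0.00332031 = 1.7431641 V.
Error = 1.7427 − 1.7431641 = -0.000464063 V = -0.464 mV.

-0.464 mV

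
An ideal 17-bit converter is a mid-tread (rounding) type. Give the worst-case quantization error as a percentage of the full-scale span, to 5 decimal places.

Rounding → worst-case error = ½ LSB = V_FS/2^18, so 100/262144 = 0.00038147 % of full scale.

0.00038 %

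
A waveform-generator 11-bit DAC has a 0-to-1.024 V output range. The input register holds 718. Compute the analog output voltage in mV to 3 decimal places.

LSB = 1.024 V / 2^11 = 0.500 mV.
V_out = 0 + 718 × 0.0005 V = 0.359 V.
= 359.000 mV.

359.000 mV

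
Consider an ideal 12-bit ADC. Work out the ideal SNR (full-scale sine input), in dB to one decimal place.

74.0 dB

SNR ≈ 6.02·N + 1.76 dB = 6.02·12 + 1.76 = 74.00 dB.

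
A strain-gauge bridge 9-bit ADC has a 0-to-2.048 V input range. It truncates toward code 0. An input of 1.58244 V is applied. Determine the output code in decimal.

code 395

Full-scale span = 2.048 V; LSB = 2.048/2^9 = 4.000 mV.
(1.58244 − 0) / 0.004 = 395.610 LSBs.
⌊·⌋(395.610) = 395.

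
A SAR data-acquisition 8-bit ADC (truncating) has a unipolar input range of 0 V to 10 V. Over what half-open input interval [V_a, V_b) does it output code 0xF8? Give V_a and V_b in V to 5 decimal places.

[9.68750 V, 9.72656 V)

LSB = 10/2^8 = 39.062 mV.
Code 0xF8 = 248 decimal.
V_a = V_low + 248·LSB = 9.6875 V; V_b = V_low + 249·LSB = 9.72656 V.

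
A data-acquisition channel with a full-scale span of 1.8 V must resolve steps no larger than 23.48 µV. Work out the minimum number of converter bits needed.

Number of steps required ≥ 1.8 V / 23.48 µV = 76660.99.
Need 2^N ≥ 76660.99; 2^16 = 65536, 2^17 = 131072.
Minimum N = 17.

17 bits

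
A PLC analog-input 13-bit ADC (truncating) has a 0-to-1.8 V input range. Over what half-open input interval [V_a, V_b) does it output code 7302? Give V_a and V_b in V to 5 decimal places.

LSB = 1.8/2^13 = 219.73 µV.
V_a = V_low + 7302·LSB = 1.60444 V; V_b = V_low + 7303·LSB = 1.60466 V.

[1.60444 V, 1.60466 V)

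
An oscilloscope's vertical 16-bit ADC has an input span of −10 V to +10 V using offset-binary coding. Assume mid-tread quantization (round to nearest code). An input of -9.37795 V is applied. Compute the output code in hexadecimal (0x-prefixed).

code 0x7F6 (decimal 2038)

LSB = 20 V / 65536 = 305.18 µV.
Input sits at 2038.333 steps above V_low.
So the output code is 2038.
In hexadecimal (0x-prefixed): 0x7F6.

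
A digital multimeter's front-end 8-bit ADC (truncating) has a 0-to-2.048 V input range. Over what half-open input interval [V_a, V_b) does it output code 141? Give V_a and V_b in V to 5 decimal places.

[1.12800 V, 1.13600 V)

LSB = 2.048/2^8 = 8.000 mV.
V_a = V_low + 141·LSB = 1.128 V; V_b = V_low + 142·LSB = 1.136 V.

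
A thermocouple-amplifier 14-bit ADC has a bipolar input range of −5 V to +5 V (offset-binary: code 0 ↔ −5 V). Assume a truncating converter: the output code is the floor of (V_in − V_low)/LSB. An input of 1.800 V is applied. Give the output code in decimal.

Full-scale span = 10 V; LSB = 10/2^14 = 0.610 mV.
(1.800 − (−5)) / 0.000610352 = 11141.120 LSBs.
⌊·⌋(11141.120) = 11141.

code 11141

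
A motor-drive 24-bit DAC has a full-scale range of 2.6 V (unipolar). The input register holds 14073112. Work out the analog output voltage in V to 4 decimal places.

LSB = 2.6 V / 2^24 = 0.15 µV.
V_out = 0 + 14073112 × 1.54972e-07 V = 2.18094 V.

2.1809 V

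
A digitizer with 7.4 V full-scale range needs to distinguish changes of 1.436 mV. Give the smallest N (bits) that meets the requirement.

Number of steps required ≥ 7.4 V / 1.436 mV = 5153.20.
Need 2^N ≥ 5153.20; 2^12 = 4096, 2^13 = 8192.
Minimum N = 13.

13 bits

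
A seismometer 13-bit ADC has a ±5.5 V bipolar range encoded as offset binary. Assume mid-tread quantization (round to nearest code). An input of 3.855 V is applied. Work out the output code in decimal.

code 6967

LSB = 11 V / 8192 = 1.343 mV.
(3.855 − (−5.5)) / 0.00134277 = 6966.924 LSBs.
Round → code 6967.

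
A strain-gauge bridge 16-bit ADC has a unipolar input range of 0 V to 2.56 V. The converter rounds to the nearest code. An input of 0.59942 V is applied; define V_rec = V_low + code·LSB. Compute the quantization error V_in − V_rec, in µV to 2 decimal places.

5.94 µV

Step size: 2.56 V ÷ 2^16 = 39.06 µV.
Scaled input = 15345.1520 LSBs, so code = 15345.
V_rec = 0 + 15345·3.90625e-05 = 0.59941406 V.
V_in − V_rec = 5.9375e-06 V = 5.94 µV.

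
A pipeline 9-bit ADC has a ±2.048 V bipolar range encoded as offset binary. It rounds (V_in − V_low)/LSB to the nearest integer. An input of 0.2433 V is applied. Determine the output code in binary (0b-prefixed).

LSB = 4.096 V / 512 = 8.000 mV.
(0.2433 − (−2.048)) / 0.008 = 286.413 LSBs.
So the output code is 286.
In binary (0b-prefixed): 0b100011110.

code 0b100011110 (decimal 286)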